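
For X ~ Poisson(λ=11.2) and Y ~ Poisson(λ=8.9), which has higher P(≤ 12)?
Y has higher probability (P(Y ≤ 12) = 0.8829 > P(X ≤ 12) = 0.6666)

Compute P(≤ 12) for each distribution:

X ~ Poisson(λ=11.2):
P(X ≤ 12) = 0.6666

Y ~ Poisson(λ=8.9):
P(Y ≤ 12) = 0.8829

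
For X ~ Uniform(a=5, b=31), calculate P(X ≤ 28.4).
0.900000

We have X ~ Uniform(a=5, b=31).

The CDF gives us P(X ≤ k).

Using the CDF:
P(X ≤ 28.4) = 0.900000

This means there's approximately a 90.0% chance that X is at most 28.4.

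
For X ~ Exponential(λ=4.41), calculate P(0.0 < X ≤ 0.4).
0.828642

We have X ~ Exponential(λ=4.41).

To find P(0.0 < X ≤ 0.4), we use:
P(0.0 < X ≤ 0.4) = P(X ≤ 0.4) - P(X ≤ 0.0)
                 = F(0.4) - F(0.0)
                 = 0.828642 - 0.000000
                 = 0.828642

So there's approximately a 82.9% chance that X falls in this range.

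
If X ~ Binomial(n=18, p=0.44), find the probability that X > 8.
0.388542

We have X ~ Binomial(n=18, p=0.44).

P(X > 8) = 1 - P(X ≤ 8)
                = 1 - F(8)
                = 1 - 0.611458
                = 0.388542

So there's approximately a 38.9% chance that X exceeds 8.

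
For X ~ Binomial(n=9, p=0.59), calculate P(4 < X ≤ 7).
0.649348

We have X ~ Binomial(n=9, p=0.59).

To find P(4 < X ≤ 7), we use:
P(4 < X ≤ 7) = P(X ≤ 7) - P(X ≤ 4)
                 = F(7) - F(4)
                 = 0.937157 - 0.287809
                 = 0.649348

So there's approximately a 64.9% chance that X falls in this range.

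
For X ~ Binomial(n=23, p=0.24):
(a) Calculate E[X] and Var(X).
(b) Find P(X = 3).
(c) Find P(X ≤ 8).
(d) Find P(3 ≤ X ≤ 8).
(a) E[X] = 5.5200, Var(X) = 4.1952
(b) P(X = 3) = 0.101187
(c) P(X ≤ 8) = 0.922350
(d) P(3 ≤ X ≤ 8) = 0.861583

We have X ~ Binomial(n=23, p=0.24).

(a) Moments:
E[X] = 5.5200
Var(X) = 4.1952
σ = √Var(X) = 2.0482

(b) Point probability using PMF:
P(X = 3) = 0.101187

(c) Cumulative probability using CDF:
P(X ≤ 8) = F(8) = 0.922350

(d) Range probability:
P(3 ≤ X ≤ 8) = P(X ≤ 8) - P(X ≤ 2)
                   = F(8) - F(2)
                   = 0.922350 - 0.060767
                   = 0.861583

This means approximately 86.2% of outcomes fall in the interval [3, 8].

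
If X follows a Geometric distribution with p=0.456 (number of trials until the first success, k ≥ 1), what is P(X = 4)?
0.073411

We have X ~ Geometric(p=0.456) (number of trials until the first success, k ≥ 1).

For a Geometric distribution, the PMF gives us the probability of each outcome.

Using the PMF formula:
P(X = 4) = 0.073411

Rounded to 4 decimal places: 0.0734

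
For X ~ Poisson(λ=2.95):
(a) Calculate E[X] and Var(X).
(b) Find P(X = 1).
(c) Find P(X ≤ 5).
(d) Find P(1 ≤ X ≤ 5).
(a) E[X] = 2.9500, Var(X) = 2.9500
(b) P(X = 1) = 0.154402
(c) P(X ≤ 5) = 0.921039
(d) P(1 ≤ X ≤ 5) = 0.868699

We have X ~ Poisson(λ=2.95).

(a) Moments:
E[X] = 2.9500
Var(X) = 2.9500
σ = √Var(X) = 1.7176

(b) Point probability using PMF:
P(X = 1) = 0.154402

(c) Cumulative probability using CDF:
P(X ≤ 5) = F(5) = 0.921039

(d) Range probability:
P(1 ≤ X ≤ 5) = P(X ≤ 5) - P(X ≤ 0)
                   = F(5) - F(0)
                   = 0.921039 - 0.052340
                   = 0.868699

This means approximately 86.9% of outcomes fall in the interval [1, 5].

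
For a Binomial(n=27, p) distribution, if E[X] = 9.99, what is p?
p = 0.37

For a Binomial(n, p) distribution:
E[X] = n × p

Given n = 27 and E[X] = 9.99:
9.99 = 27 × p
p = 9.99 / 27 = 0.37

Verification: Binomial(27, 0.37) has E[X] = 9.99 ✓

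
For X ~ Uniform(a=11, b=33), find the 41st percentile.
20.0200

We have X ~ Uniform(a=11, b=33).

We want to find x such that P(X ≤ x) = 0.41.

This is the 41st percentile, which means 41% of values fall below this point.

Using the inverse CDF (quantile function):
x = F⁻¹(0.41) = 20.0200

Verification: P(X ≤ 20.0200) = 0.41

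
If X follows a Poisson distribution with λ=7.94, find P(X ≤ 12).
0.939047

We have X ~ Poisson(λ=7.94).

The CDF gives us P(X ≤ k).

Using the CDF:
P(X ≤ 12) = 0.939047

This means there's approximately a 93.9% chance that X is at most 12.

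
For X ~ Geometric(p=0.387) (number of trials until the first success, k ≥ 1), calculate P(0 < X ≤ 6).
0.946941

We have X ~ Geometric(p=0.387) (number of trials until the first success, k ≥ 1).

To find P(0 < X ≤ 6), we use:
P(0 < X ≤ 6) = P(X ≤ 6) - P(X ≤ 0)
                 = F(6) - F(0)
                 = 0.946941 - 0.000000
                 = 0.946941

So there's approximately a 94.7% chance that X falls in this range.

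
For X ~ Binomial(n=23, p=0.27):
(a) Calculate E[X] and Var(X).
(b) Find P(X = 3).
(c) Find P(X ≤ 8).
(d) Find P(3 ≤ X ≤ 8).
(a) E[X] = 6.2100, Var(X) = 4.5333
(b) P(X = 3) = 0.064382
(c) P(X ≤ 8) = 0.858324
(d) P(3 ≤ X ≤ 8) = 0.826626

We have X ~ Binomial(n=23, p=0.27).

(a) Moments:
E[X] = 6.2100
Var(X) = 4.5333
σ = √Var(X) = 2.1292

(b) Point probability using PMF:
P(X = 3) = 0.064382

(c) Cumulative probability using CDF:
P(X ≤ 8) = F(8) = 0.858324

(d) Range probability:
P(3 ≤ X ≤ 8) = P(X ≤ 8) - P(X ≤ 2)
                   = F(8) - F(2)
                   = 0.858324 - 0.031698
                   = 0.826626

This means approximately 82.7% of outcomes fall in the interval [3, 8].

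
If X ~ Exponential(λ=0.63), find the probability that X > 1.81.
0.319723

We have X ~ Exponential(λ=0.63).

P(X > 1.81) = 1 - P(X ≤ 1.81)
                = 1 - F(1.81)
                = 1 - 0.680277
                = 0.319723

So there's approximately a 32.0% chance that X exceeds 1.81.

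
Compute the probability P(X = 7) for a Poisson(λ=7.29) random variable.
0.148134

We have X ~ Poisson(λ=7.29).

For a Poisson distribution, the PMF gives us the probability of each outcome.

Using the PMF formula:
P(X = 7) = 0.148134

Rounded to 4 decimal places: 0.1481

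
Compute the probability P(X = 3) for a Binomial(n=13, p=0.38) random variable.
0.131715

We have X ~ Binomial(n=13, p=0.38).

For a Binomial distribution, the PMF gives us the probability of each outcome.

Using the PMF formula:
P(X = 3) = 0.131715

Rounded to 4 decimal places: 0.1317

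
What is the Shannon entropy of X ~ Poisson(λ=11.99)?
2.6537 nats

We have X ~ Poisson(λ=11.99).

The Shannon entropy measures the uncertainty or information content of the distribution.

For a Poisson distribution with λ=11.99:
H(X) = 2.6537 nats

(In bits, this would be 3.8285 bits.)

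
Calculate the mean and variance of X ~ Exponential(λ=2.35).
E[X] = 0.4255, Var(X) = 0.1811

We have X ~ Exponential(λ=2.35).

For an Exponential distribution with λ=2.35:

Expected value:
E[X] = 0.4255

Variance:
Var(X) = 0.1811

Standard deviation:
σ = √Var(X) = 0.4255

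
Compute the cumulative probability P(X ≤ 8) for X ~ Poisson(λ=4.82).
0.943025

We have X ~ Poisson(λ=4.82).

The CDF gives us P(X ≤ k).

Using the CDF:
P(X ≤ 8) = 0.943025

This means there's approximately a 94.3% chance that X is at most 8.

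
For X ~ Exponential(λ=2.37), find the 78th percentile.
0.6389

We have X ~ Exponential(λ=2.37).

We want to find x such that P(X ≤ x) = 0.78.

This is the 78th percentile, which means 78% of values fall below this point.

Using the inverse CDF (quantile function):
x = F⁻¹(0.78) = 0.6389

Verification: P(X ≤ 0.6389) = 0.78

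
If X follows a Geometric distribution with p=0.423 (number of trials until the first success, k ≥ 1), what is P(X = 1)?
0.423000

We have X ~ Geometric(p=0.423) (number of trials until the first success, k ≥ 1).

For a Geometric distribution, the PMF gives us the probability of each outcome.

Using the PMF formula:
P(X = 1) = 0.423000

Rounded to 4 decimal places: 0.4230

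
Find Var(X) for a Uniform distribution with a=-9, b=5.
16.3333

We have X ~ Uniform(a=-9, b=5).

For a Uniform distribution with a=-9, b=5:
Var(X) = 16.3333

The variance measures the spread of the distribution around the mean.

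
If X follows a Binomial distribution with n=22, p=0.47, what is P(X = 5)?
0.012408

We have X ~ Binomial(n=22, p=0.47).

For a Binomial distribution, the PMF gives us the probability of each outcome.

Using the PMF formula:
P(X = 5) = 0.012408

Rounded to 4 decimal places: 0.0124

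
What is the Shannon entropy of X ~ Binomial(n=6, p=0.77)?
1.4055 nats

We have X ~ Binomial(n=6, p=0.77).

The Shannon entropy measures the uncertainty or information content of the distribution.

For a Binomial distribution with n=6, p=0.77:
H(X) = 1.4055 nats

(In bits, this would be 2.0277 bits.)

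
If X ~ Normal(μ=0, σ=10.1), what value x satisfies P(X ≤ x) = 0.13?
-11.3766

We have X ~ Normal(μ=0, σ=10.1).

We want to find x such that P(X ≤ x) = 0.13.

This is the 13th percentile, which means 13% of values fall below this point.

Using the inverse CDF (quantile function):
x = F⁻¹(0.13) = -11.3766

Verification: P(X ≤ -11.3766) = 0.13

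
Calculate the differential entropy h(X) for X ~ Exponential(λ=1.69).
0.4753 nats

We have X ~ Exponential(λ=1.69).

The differential entropy measures the uncertainty or information content of the distribution.

For an Exponential distribution with λ=1.69:
h(X) = 0.4753 nats

(In bits, this would be 0.6857 bits.)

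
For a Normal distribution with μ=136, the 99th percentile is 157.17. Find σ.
σ = 9.1001

For X ~ Normal(μ, σ), the p-th percentile satisfies x = μ + z_p × σ,
where z_p = Φ⁻¹(p) is the standard normal quantile.

Step 1: z_{0.99} = Φ⁻¹(0.99) = 2.3263

Step 2: Solve for σ:
157.17 = 136 + 2.3263 × σ
σ = (157.17 - 136) / 2.3263
σ = 21.17 / 2.3263
σ = 9.1001

Verification: μ + z × σ = 136 + 2.3263 × 9.1001 = 157.17 ✓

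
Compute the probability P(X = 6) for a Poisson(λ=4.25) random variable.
0.116748

We have X ~ Poisson(λ=4.25).

For a Poisson distribution, the PMF gives us the probability of each outcome.

Using the PMF formula:
P(X = 6) = 0.116748

Rounded to 4 decimal places: 0.1167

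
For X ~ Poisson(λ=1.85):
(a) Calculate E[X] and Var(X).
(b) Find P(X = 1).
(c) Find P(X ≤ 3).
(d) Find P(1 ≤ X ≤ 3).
(a) E[X] = 1.8500, Var(X) = 1.8500
(b) P(X = 1) = 0.290889
(c) P(X ≤ 3) = 0.883126
(d) P(1 ≤ X ≤ 3) = 0.725889

We have X ~ Poisson(λ=1.85).

(a) Moments:
E[X] = 1.8500
Var(X) = 1.8500
σ = √Var(X) = 1.3601

(b) Point probability using PMF:
P(X = 1) = 0.290889

(c) Cumulative probability using CDF:
P(X ≤ 3) = F(3) = 0.883126

(d) Range probability:
P(1 ≤ X ≤ 3) = P(X ≤ 3) - P(X ≤ 0)
                   = F(3) - F(0)
                   = 0.883126 - 0.157237
                   = 0.725889

This means approximately 72.6% of outcomes fall in the interval [1, 3].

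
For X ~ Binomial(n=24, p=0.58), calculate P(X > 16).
0.142526

We have X ~ Binomial(n=24, p=0.58).

P(X > 16) = 1 - P(X ≤ 16)
                = 1 - F(16)
                = 1 - 0.857474
                = 0.142526

So there's approximately a 14.3% chance that X exceeds 16.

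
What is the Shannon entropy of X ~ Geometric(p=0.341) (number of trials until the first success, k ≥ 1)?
1.8818 nats

We have X ~ Geometric(p=0.341) (number of trials until the first success, k ≥ 1).

The Shannon entropy measures the uncertainty or information content of the distribution.

For a Geometric distribution with p=0.341 (number of trials until the first success, k ≥ 1):
H(X) = 1.8818 nats

(In bits, this would be 2.7149 bits.)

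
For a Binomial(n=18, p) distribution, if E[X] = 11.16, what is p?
p = 0.62

For a Binomial(n, p) distribution:
E[X] = n × p

Given n = 18 and E[X] = 11.16:
11.16 = 18 × p
p = 11.16 / 18 = 0.62

Verification: Binomial(18, 0.62) has E[X] = 11.16 ✓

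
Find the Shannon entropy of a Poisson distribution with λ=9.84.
2.5532 nats

We have X ~ Poisson(λ=9.84).

The Shannon entropy measures the uncertainty or information content of the distribution.

For a Poisson distribution with λ=9.84:
H(X) = 2.5532 nats

(In bits, this would be 3.6835 bits.)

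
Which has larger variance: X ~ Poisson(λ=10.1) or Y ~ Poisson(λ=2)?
X has larger variance (10.1000 > 2.0000)

Compute the variance for each distribution:

X ~ Poisson(λ=10.1):
Var(X) = 10.1000

Y ~ Poisson(λ=2):
Var(Y) = 2.0000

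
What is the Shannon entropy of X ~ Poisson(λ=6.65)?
2.3525 nats

We have X ~ Poisson(λ=6.65).

The Shannon entropy measures the uncertainty or information content of the distribution.

For a Poisson distribution with λ=6.65:
H(X) = 2.3525 nats

(In bits, this would be 3.3939 bits.)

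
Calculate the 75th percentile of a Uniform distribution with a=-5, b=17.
11.5000

We have X ~ Uniform(a=-5, b=17).

We want to find x such that P(X ≤ x) = 0.75.

This is the 75th percentile, which means 75% of values fall below this point.

Using the inverse CDF (quantile function):
x = F⁻¹(0.75) = 11.5000

Verification: P(X ≤ 11.5000) = 0.75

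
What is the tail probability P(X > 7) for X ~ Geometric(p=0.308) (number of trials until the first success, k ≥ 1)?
0.075988

We have X ~ Geometric(p=0.308) (number of trials until the first success, k ≥ 1).

P(X > 7) = 1 - P(X ≤ 7)
                = 1 - F(7)
                = 1 - 0.924012
                = 0.075988

So there's approximately a 7.6% chance that X exceeds 7.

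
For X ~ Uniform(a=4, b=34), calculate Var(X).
75.0000

We have X ~ Uniform(a=4, b=34).

For a Uniform distribution with a=4, b=34:
Var(X) = 75.0000

The variance measures the spread of the distribution around the mean.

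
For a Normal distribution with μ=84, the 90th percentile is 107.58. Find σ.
σ = 18.3996

For X ~ Normal(μ, σ), the p-th percentile satisfies x = μ + z_p × σ,
where z_p = Φ⁻¹(p) is the standard normal quantile.

Step 1: z_{0.9} = Φ⁻¹(0.9) = 1.2816

Step 2: Solve for σ:
107.58 = 84 + 1.2816 × σ
σ = (107.58 - 84) / 1.2816
σ = 23.58 / 1.2816
σ = 18.3996

Verification: μ + z × σ = 84 + 1.2816 × 18.3996 = 107.58 ✓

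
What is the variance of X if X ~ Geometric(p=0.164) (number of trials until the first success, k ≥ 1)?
31.0827

We have X ~ Geometric(p=0.164) (number of trials until the first success, k ≥ 1).

For a Geometric distribution with p=0.164 (number of trials until the first success, k ≥ 1):
Var(X) = 31.0827

The variance measures the spread of the distribution around the mean.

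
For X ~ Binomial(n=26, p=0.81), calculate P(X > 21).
0.433310

We have X ~ Binomial(n=26, p=0.81).

P(X > 21) = 1 - P(X ≤ 21)
                = 1 - F(21)
                = 1 - 0.566690
                = 0.433310

So there's approximately a 43.3% chance that X exceeds 21.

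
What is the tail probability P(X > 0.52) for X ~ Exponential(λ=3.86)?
0.134364

We have X ~ Exponential(λ=3.86).

P(X > 0.52) = 1 - P(X ≤ 0.52)
                = 1 - F(0.52)
                = 1 - 0.865636
                = 0.134364

So there's approximately a 13.4% chance that X exceeds 0.52.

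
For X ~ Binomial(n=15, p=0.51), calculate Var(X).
3.7485

We have X ~ Binomial(n=15, p=0.51).

For a Binomial distribution with n=15, p=0.51:
Var(X) = 3.7485

The variance measures the spread of the distribution around the mean.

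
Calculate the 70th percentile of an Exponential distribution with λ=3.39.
0.3552

We have X ~ Exponential(λ=3.39).

We want to find x such that P(X ≤ x) = 0.7.

This is the 70th percentile, which means 70% of values fall below this point.

Using the inverse CDF (quantile function):
x = F⁻¹(0.7) = 0.3552

Verification: P(X ≤ 0.3552) = 0.7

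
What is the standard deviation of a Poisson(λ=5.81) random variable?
2.4104

We have X ~ Poisson(λ=5.81).

For a Poisson distribution with λ=5.81:
σ = √Var(X) = 2.4104

The standard deviation is the square root of the variance.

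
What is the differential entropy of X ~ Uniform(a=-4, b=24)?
3.3322 nats

We have X ~ Uniform(a=-4, b=24).

The differential entropy measures the uncertainty or information content of the distribution.

For a Uniform distribution with a=-4, b=24:
h(X) = 3.3322 nats

(In bits, this would be 4.8074 bits.)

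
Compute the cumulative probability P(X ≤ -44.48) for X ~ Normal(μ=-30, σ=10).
0.073809

We have X ~ Normal(μ=-30, σ=10).

The CDF gives us P(X ≤ k).

Using the CDF:
P(X ≤ -44.48) = 0.073809

This means there's approximately a 7.4% chance that X is at most -44.48.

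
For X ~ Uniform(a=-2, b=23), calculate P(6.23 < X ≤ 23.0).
0.670800

We have X ~ Uniform(a=-2, b=23).

To find P(6.23 < X ≤ 23.0), we use:
P(6.23 < X ≤ 23.0) = P(X ≤ 23.0) - P(X ≤ 6.23)
                 = F(23.0) - F(6.23)
                 = 1.000000 - 0.329200
                 = 0.670800

So there's approximately a 67.1% chance that X falls in this range.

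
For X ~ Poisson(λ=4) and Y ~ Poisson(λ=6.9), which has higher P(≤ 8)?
X has higher probability (P(X ≤ 8) = 0.9786 > P(Y ≤ 8) = 0.7420)

Compute P(≤ 8) for each distribution:

X ~ Poisson(λ=4):
P(X ≤ 8) = 0.9786

Y ~ Poisson(λ=6.9):
P(Y ≤ 8) = 0.7420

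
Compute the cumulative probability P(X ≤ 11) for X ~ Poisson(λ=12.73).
0.381120

We have X ~ Poisson(λ=12.73).

The CDF gives us P(X ≤ k).

Using the CDF:
P(X ≤ 11) = 0.381120

This means there's approximately a 38.1% chance that X is at most 11.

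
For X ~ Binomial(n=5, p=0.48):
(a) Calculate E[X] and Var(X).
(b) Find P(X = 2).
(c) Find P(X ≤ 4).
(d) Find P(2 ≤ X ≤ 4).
(a) E[X] = 2.4000, Var(X) = 1.2480
(b) P(X = 2) = 0.323961
(c) P(X ≤ 4) = 0.974520
(d) P(2 ≤ X ≤ 4) = 0.761020

We have X ~ Binomial(n=5, p=0.48).

(a) Moments:
E[X] = 2.4000
Var(X) = 1.2480
σ = √Var(X) = 1.1171

(b) Point probability using PMF:
P(X = 2) = 0.323961

(c) Cumulative probability using CDF:
P(X ≤ 4) = F(4) = 0.974520

(d) Range probability:
P(2 ≤ X ≤ 4) = P(X ≤ 4) - P(X ≤ 1)
                   = F(4) - F(1)
                   = 0.974520 - 0.213499
                   = 0.761020

This means approximately 76.1% of outcomes fall in the interval [2, 4].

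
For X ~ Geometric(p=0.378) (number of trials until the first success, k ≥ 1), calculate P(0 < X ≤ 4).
0.850321

We have X ~ Geometric(p=0.378) (number of trials until the first success, k ≥ 1).

To find P(0 < X ≤ 4), we use:
P(0 < X ≤ 4) = P(X ≤ 4) - P(X ≤ 0)
                 = F(4) - F(0)
                 = 0.850321 - 0.000000
                 = 0.850321

So there's approximately a 85.0% chance that X falls in this range.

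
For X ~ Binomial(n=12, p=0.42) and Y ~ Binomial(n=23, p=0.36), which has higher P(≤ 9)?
X has higher probability (P(X ≤ 9) = 0.9957 > P(Y ≤ 9) = 0.7066)

Compute P(≤ 9) for each distribution:

X ~ Binomial(n=12, p=0.42):
P(X ≤ 9) = 0.9957

Y ~ Binomial(n=23, p=0.36):
P(Y ≤ 9) = 0.7066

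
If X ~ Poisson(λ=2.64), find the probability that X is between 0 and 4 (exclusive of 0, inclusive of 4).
0.800345

We have X ~ Poisson(λ=2.64).

To find P(0 < X ≤ 4), we use:
P(0 < X ≤ 4) = P(X ≤ 4) - P(X ≤ 0)
                 = F(4) - F(0)
                 = 0.871706 - 0.071361
                 = 0.800345

So there's approximately a 80.0% chance that X falls in this range.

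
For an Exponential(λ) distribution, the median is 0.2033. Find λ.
λ = 3.4095

For X ~ Exponential(λ), the CDF is F(x) = 1 - e^(-λx).
The median m satisfies F(m) = 0.5:
1 - e^(-λm) = 0.5
e^(-λm) = 0.5
λm = ln(2)
m = ln(2) / λ

Given m = 0.2033:
λ = ln(2) / 0.2033 = 0.693147 / 0.2033 = 3.4095

Verification: ln(2) / 3.4095 = 0.2033 ✓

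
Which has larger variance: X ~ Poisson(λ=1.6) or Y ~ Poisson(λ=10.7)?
Y has larger variance (10.7000 > 1.6000)

Compute the variance for each distribution:

X ~ Poisson(λ=1.6):
Var(X) = 1.6000

Y ~ Poisson(λ=10.7):
Var(Y) = 10.7000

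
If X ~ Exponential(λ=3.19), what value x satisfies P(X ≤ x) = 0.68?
0.3572

We have X ~ Exponential(λ=3.19).

We want to find x such that P(X ≤ x) = 0.68.

This is the 68th percentile, which means 68% of values fall below this point.

Using the inverse CDF (quantile function):
x = F⁻¹(0.68) = 0.3572

Verification: P(X ≤ 0.3572) = 0.68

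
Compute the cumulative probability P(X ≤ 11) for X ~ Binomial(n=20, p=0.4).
0.943474

We have X ~ Binomial(n=20, p=0.4).

The CDF gives us P(X ≤ k).

Using the CDF:
P(X ≤ 11) = 0.943474

This means there's approximately a 94.3% chance that X is at most 11.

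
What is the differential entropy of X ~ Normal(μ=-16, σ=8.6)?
3.5707 nats

We have X ~ Normal(μ=-16, σ=8.6).

The differential entropy measures the uncertainty or information content of the distribution.

For a Normal distribution with μ=-16, σ=8.6:
h(X) = 3.5707 nats

(In bits, this would be 5.1514 bits.)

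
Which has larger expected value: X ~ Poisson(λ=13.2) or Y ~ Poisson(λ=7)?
X has larger mean (13.2000 > 7.0000)

Compute the expected value for each distribution:

X ~ Poisson(λ=13.2):
E[X] = 13.2000

Y ~ Poisson(λ=7):
E[Y] = 7.0000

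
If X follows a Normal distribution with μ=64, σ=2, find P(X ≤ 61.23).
0.083026

We have X ~ Normal(μ=64, σ=2).

The CDF gives us P(X ≤ k).

Using the CDF:
P(X ≤ 61.23) = 0.083026

This means there's approximately a 8.3% chance that X is at most 61.23.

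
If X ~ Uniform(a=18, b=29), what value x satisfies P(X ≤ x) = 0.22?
20.4200

We have X ~ Uniform(a=18, b=29).

We want to find x such that P(X ≤ x) = 0.22.

This is the 22nd percentile, which means 22% of values fall below this point.

Using the inverse CDF (quantile function):
x = F⁻¹(0.22) = 20.4200

Verification: P(X ≤ 20.4200) = 0.22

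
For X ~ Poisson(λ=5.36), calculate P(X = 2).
0.067528

We have X ~ Poisson(λ=5.36).

For a Poisson distribution, the PMF gives us the probability of each outcome.

Using the PMF formula:
P(X = 2) = 0.067528

Rounded to 4 decimal places: 0.0675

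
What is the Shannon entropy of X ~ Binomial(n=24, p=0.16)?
1.9891 nats

We have X ~ Binomial(n=24, p=0.16).

The Shannon entropy measures the uncertainty or information content of the distribution.

For a Binomial distribution with n=24, p=0.16:
H(X) = 1.9891 nats

(In bits, this would be 2.8696 bits.)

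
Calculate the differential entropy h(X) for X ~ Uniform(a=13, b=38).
3.2189 nats

We have X ~ Uniform(a=13, b=38).

The differential entropy measures the uncertainty or information content of the distribution.

For a Uniform distribution with a=13, b=38:
h(X) = 3.2189 nats

(In bits, this would be 4.6439 bits.)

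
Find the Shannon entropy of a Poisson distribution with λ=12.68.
2.6821 nats

We have X ~ Poisson(λ=12.68).

The Shannon entropy measures the uncertainty or information content of the distribution.

For a Poisson distribution with λ=12.68:
H(X) = 2.6821 nats

(In bits, this would be 3.8694 bits.)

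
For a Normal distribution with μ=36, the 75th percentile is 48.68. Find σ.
σ = 18.7994

For X ~ Normal(μ, σ), the p-th percentile satisfies x = μ + z_p × σ,
where z_p = Φ⁻¹(p) is the standard normal quantile.

Step 1: z_{0.75} = Φ⁻¹(0.75) = 0.6745

Step 2: Solve for σ:
48.68 = 36 + 0.6745 × σ
σ = (48.68 - 36) / 0.6745
σ = 12.68 / 0.6745
σ = 18.7994

Verification: μ + z × σ = 36 + 0.6745 × 18.7994 = 48.68 ✓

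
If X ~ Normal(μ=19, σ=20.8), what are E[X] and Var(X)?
E[X] = 19.0000, Var(X) = 432.6400

We have X ~ Normal(μ=19, σ=20.8).

For a Normal distribution with μ=19, σ=20.8:

Expected value:
E[X] = 19.0000

Variance:
Var(X) = 432.6400

Standard deviation:
σ = √Var(X) = 20.8000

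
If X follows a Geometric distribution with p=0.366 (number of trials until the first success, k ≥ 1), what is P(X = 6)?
0.037491

We have X ~ Geometric(p=0.366) (number of trials until the first success, k ≥ 1).

For a Geometric distribution, the PMF gives us the probability of each outcome.

Using the PMF formula:
P(X = 6) = 0.037491

Rounded to 4 decimal places: 0.0375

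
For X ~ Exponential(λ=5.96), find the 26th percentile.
0.0505

We have X ~ Exponential(λ=5.96).

We want to find x such that P(X ≤ x) = 0.26.

This is the 26th percentile, which means 26% of values fall below this point.

Using the inverse CDF (quantile function):
x = F⁻¹(0.26) = 0.0505

Verification: P(X ≤ 0.0505) = 0.26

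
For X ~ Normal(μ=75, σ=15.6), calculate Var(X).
243.3600

We have X ~ Normal(μ=75, σ=15.6).

For a Normal distribution with μ=75, σ=15.6:
Var(X) = 243.3600

The variance measures the spread of the distribution around the mean.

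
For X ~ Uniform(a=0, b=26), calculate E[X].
13.0000

We have X ~ Uniform(a=0, b=26).

For a Uniform distribution with a=0, b=26:
E[X] = 13.0000

This is the expected (average) value of X.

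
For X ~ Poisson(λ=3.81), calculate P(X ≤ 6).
0.908169

We have X ~ Poisson(λ=3.81).

The CDF gives us P(X ≤ k).

Using the CDF:
P(X ≤ 6) = 0.908169

This means there's approximately a 90.8% chance that X is at most 6.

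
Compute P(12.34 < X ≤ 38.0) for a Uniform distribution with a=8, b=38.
0.855333

We have X ~ Uniform(a=8, b=38).

To find P(12.34 < X ≤ 38.0), we use:
P(12.34 < X ≤ 38.0) = P(X ≤ 38.0) - P(X ≤ 12.34)
                 = F(38.0) - F(12.34)
                 = 1.000000 - 0.144667
                 = 0.855333

So there's approximately a 85.5% chance that X falls in this range.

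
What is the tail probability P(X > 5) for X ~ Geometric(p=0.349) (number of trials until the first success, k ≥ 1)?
0.116924

We have X ~ Geometric(p=0.349) (number of trials until the first success, k ≥ 1).

P(X > 5) = 1 - P(X ≤ 5)
                = 1 - F(5)
                = 1 - 0.883076
                = 0.116924

So there's approximately a 11.7% chance that X exceeds 5.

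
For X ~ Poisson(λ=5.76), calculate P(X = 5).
0.166493

We have X ~ Poisson(λ=5.76).

For a Poisson distribution, the PMF gives us the probability of each outcome.

Using the PMF formula:
P(X = 5) = 0.166493

Rounded to 4 decimal places: 0.1665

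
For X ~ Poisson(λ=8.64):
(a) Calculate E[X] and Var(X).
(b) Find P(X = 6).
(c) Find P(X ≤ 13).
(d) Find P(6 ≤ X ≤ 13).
(a) E[X] = 8.6400, Var(X) = 8.6400
(b) P(X = 6) = 0.102199
(c) P(X ≤ 13) = 0.942851
(d) P(6 ≤ X ≤ 13) = 0.803487

We have X ~ Poisson(λ=8.64).

(a) Moments:
E[X] = 8.6400
Var(X) = 8.6400
σ = √Var(X) = 2.9394

(b) Point probability using PMF:
P(X = 6) = 0.102199

(c) Cumulative probability using CDF:
P(X ≤ 13) = F(13) = 0.942851

(d) Range probability:
P(6 ≤ X ≤ 13) = P(X ≤ 13) - P(X ≤ 5)
                   = F(13) - F(5)
                   = 0.942851 - 0.139365
                   = 0.803487

This means approximately 80.3% of outcomes fall in the interval [6, 13].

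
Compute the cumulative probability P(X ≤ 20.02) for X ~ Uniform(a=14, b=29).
0.401333

We have X ~ Uniform(a=14, b=29).

The CDF gives us P(X ≤ k).

Using the CDF:
P(X ≤ 20.02) = 0.401333

This means there's approximately a 40.1% chance that X is at most 20.02.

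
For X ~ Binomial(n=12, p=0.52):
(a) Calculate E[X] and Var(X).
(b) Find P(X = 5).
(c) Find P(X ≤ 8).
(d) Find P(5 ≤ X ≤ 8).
(a) E[X] = 6.2400, Var(X) = 2.9952
(b) P(X = 5) = 0.176779
(c) P(X ≤ 8) = 0.905662
(d) P(5 ≤ X ≤ 8) = 0.748152

We have X ~ Binomial(n=12, p=0.52).

(a) Moments:
E[X] = 6.2400
Var(X) = 2.9952
σ = √Var(X) = 1.7307

(b) Point probability using PMF:
P(X = 5) = 0.176779

(c) Cumulative probability using CDF:
P(X ≤ 8) = F(8) = 0.905662

(d) Range probability:
P(5 ≤ X ≤ 8) = P(X ≤ 8) - P(X ≤ 4)
                   = F(8) - F(4)
                   = 0.905662 - 0.157510
                   = 0.748152

This means approximately 74.8% of outcomes fall in the interval [5, 8].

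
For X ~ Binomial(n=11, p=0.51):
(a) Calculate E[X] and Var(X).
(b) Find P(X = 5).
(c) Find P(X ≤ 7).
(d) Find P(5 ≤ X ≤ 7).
(a) E[X] = 5.6100, Var(X) = 2.7489
(b) P(X = 5) = 0.220632
(c) P(X ≤ 7) = 0.873308
(d) P(5 ≤ X ≤ 7) = 0.620992

We have X ~ Binomial(n=11, p=0.51).

(a) Moments:
E[X] = 5.6100
Var(X) = 2.7489
σ = √Var(X) = 1.6580

(b) Point probability using PMF:
P(X = 5) = 0.220632

(c) Cumulative probability using CDF:
P(X ≤ 7) = F(7) = 0.873308

(d) Range probability:
P(5 ≤ X ≤ 7) = P(X ≤ 7) - P(X ≤ 4)
                   = F(7) - F(4)
                   = 0.873308 - 0.252315
                   = 0.620992

This means approximately 62.1% of outcomes fall in the interval [5, 7].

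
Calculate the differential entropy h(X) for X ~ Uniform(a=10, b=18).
2.0794 nats

We have X ~ Uniform(a=10, b=18).

The differential entropy measures the uncertainty or information content of the distribution.

For a Uniform distribution with a=10, b=18:
h(X) = 2.0794 nats

(In bits, this would be 3.0000 bits.)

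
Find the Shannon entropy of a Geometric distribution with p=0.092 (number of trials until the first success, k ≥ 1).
3.3385 nats

We have X ~ Geometric(p=0.092) (number of trials until the first success, k ≥ 1).

The Shannon entropy measures the uncertainty or information content of the distribution.

For a Geometric distribution with p=0.092 (number of trials until the first success, k ≥ 1):
H(X) = 3.3385 nats

(In bits, this would be 4.8164 bits.)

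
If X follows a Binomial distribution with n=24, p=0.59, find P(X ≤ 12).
0.243735

We have X ~ Binomial(n=24, p=0.59).

The CDF gives us P(X ≤ k).

Using the CDF:
P(X ≤ 12) = 0.243735

This means there's approximately a 24.4% chance that X is at most 12.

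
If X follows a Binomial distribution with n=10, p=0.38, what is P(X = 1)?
0.051441

We have X ~ Binomial(n=10, p=0.38).

For a Binomial distribution, the PMF gives us the probability of each outcome.

Using the PMF formula:
P(X = 1) = 0.051441

Rounded to 4 decimal places: 0.0514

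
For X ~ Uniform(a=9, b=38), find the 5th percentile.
10.4500

We have X ~ Uniform(a=9, b=38).

We want to find x such that P(X ≤ x) = 0.05.

This is the 5th percentile, which means 5% of values fall below this point.

Using the inverse CDF (quantile function):
x = F⁻¹(0.05) = 10.4500

Verification: P(X ≤ 10.4500) = 0.05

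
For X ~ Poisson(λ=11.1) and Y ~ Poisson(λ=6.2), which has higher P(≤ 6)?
Y has higher probability (P(Y ≤ 6) = 0.5742 > P(X ≤ 6) = 0.0746)

Compute P(≤ 6) for each distribution:

X ~ Poisson(λ=11.1):
P(X ≤ 6) = 0.0746

Y ~ Poisson(λ=6.2):
P(Y ≤ 6) = 0.5742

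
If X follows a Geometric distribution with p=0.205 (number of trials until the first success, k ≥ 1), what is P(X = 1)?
0.205000

We have X ~ Geometric(p=0.205) (number of trials until the first success, k ≥ 1).

For a Geometric distribution, the PMF gives us the probability of each outcome.

Using the PMF formula:
P(X = 1) = 0.205000

Rounded to 4 decimal places: 0.2050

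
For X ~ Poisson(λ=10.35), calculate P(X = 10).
0.124363

We have X ~ Poisson(λ=10.35).

For a Poisson distribution, the PMF gives us the probability of each outcome.

Using the PMF formula:
P(X = 10) = 0.124363

Rounded to 4 decimal places: 0.1244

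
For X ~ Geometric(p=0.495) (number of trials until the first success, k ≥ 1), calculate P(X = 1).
0.495000

We have X ~ Geometric(p=0.495) (number of trials until the first success, k ≥ 1).

For a Geometric distribution, the PMF gives us the probability of each outcome.

Using the PMF formula:
P(X = 1) = 0.495000

Rounded to 4 decimal places: 0.4950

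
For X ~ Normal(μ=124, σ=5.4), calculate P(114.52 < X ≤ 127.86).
0.723056

We have X ~ Normal(μ=124, σ=5.4).

To find P(114.52 < X ≤ 127.86), we use:
P(114.52 < X ≤ 127.86) = P(X ≤ 127.86) - P(X ≤ 114.52)
                 = F(127.86) - F(114.52)
                 = 0.762638 - 0.039582
                 = 0.723056

So there's approximately a 72.3% chance that X falls in this range.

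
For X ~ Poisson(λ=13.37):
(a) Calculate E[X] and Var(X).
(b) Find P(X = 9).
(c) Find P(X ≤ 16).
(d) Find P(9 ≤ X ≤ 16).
(a) E[X] = 13.3700, Var(X) = 13.3700
(b) P(X = 9) = 0.058736
(c) P(X ≤ 16) = 0.807787
(d) P(9 ≤ X ≤ 16) = 0.723784

We have X ~ Poisson(λ=13.37).

(a) Moments:
E[X] = 13.3700
Var(X) = 13.3700
σ = √Var(X) = 3.6565

(b) Point probability using PMF:
P(X = 9) = 0.058736

(c) Cumulative probability using CDF:
P(X ≤ 16) = F(16) = 0.807787

(d) Range probability:
P(9 ≤ X ≤ 16) = P(X ≤ 16) - P(X ≤ 8)
                   = F(16) - F(8)
                   = 0.807787 - 0.084003
                   = 0.723784

This means approximately 72.4% of outcomes fall in the interval [9, 16].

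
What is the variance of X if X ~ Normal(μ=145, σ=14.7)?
216.0900

We have X ~ Normal(μ=145, σ=14.7).

For a Normal distribution with μ=145, σ=14.7:
Var(X) = 216.0900

The variance measures the spread of the distribution around the mean.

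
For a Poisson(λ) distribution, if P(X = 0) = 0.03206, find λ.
λ = 3.4401

For a Poisson(λ) distribution, the PMF at 0 is:
P(X = 0) = λ^0 e^(-λ) / 0! = e^(-λ)

Given P(X = 0) = 0.03206:
e^(-λ) = 0.03206
-λ = ln(0.03206)
λ = -ln(0.03206) = 3.4401

Verification: e^(-3.4401) = 0.03206 ✓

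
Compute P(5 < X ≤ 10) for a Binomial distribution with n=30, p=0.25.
0.691674

We have X ~ Binomial(n=30, p=0.25).

To find P(5 < X ≤ 10), we use:
P(5 < X ≤ 10) = P(X ≤ 10) - P(X ≤ 5)
                 = F(10) - F(5)
                 = 0.894272 - 0.202598
                 = 0.691674

So there's approximately a 69.2% chance that X falls in this range.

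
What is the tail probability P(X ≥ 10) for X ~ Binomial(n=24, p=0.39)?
0.470526

We have X ~ Binomial(n=24, p=0.39).

For discrete distributions, P(X ≥ 10) = 1 - P(X ≤ 9).

P(X ≤ 9) = 0.529474
P(X ≥ 10) = 1 - 0.529474 = 0.470526

So there's approximately a 47.1% chance that X is at least 10.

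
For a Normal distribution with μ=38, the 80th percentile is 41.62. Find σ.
σ = 4.3012

For X ~ Normal(μ, σ), the p-th percentile satisfies x = μ + z_p × σ,
where z_p = Φ⁻¹(p) is the standard normal quantile.

Step 1: z_{0.8} = Φ⁻¹(0.8) = 0.8416

Step 2: Solve for σ:
41.62 = 38 + 0.8416 × σ
σ = (41.62 - 38) / 0.8416
σ = 3.62 / 0.8416
σ = 4.3012

Verification: μ + z × σ = 38 + 0.8416 × 4.3012 = 41.62 ✓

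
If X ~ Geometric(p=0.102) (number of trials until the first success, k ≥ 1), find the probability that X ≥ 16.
0.199134

We have X ~ Geometric(p=0.102) (number of trials until the first success, k ≥ 1).

For discrete distributions, P(X ≥ 16) = 1 - P(X ≤ 15).

P(X ≤ 15) = 0.800866
P(X ≥ 16) = 1 - 0.800866 = 0.199134

So there's approximately a 19.9% chance that X is at least 16.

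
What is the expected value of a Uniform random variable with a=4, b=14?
9.0000

We have X ~ Uniform(a=4, b=14).

For a Uniform distribution with a=4, b=14:
E[X] = 9.0000

This is the expected (average) value of X.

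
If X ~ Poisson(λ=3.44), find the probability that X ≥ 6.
0.134559

We have X ~ Poisson(λ=3.44).

For discrete distributions, P(X ≥ 6) = 1 - P(X ≤ 5).

P(X ≤ 5) = 0.865441
P(X ≥ 6) = 1 - 0.865441 = 0.134559

So there's approximately a 13.5% chance that X is at least 6.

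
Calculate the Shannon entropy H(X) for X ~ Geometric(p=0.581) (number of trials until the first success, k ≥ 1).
1.1703 nats

We have X ~ Geometric(p=0.581) (number of trials until the first success, k ≥ 1).

The Shannon entropy measures the uncertainty or information content of the distribution.

For a Geometric distribution with p=0.581 (number of trials until the first success, k ≥ 1):
H(X) = 1.1703 nats

(In bits, this would be 1.6884 bits.)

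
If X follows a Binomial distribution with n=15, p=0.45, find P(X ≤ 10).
0.974534

We have X ~ Binomial(n=15, p=0.45).

The CDF gives us P(X ≤ k).

Using the CDF:
P(X ≤ 10) = 0.974534

This means there's approximately a 97.5% chance that X is at most 10.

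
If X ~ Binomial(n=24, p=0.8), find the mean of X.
19.2000

We have X ~ Binomial(n=24, p=0.8).

For a Binomial distribution with n=24, p=0.8:
E[X] = 19.2000

This is the expected (average) value of X.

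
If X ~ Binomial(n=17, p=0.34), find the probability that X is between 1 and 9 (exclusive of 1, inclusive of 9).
0.960295

We have X ~ Binomial(n=17, p=0.34).

To find P(1 < X ≤ 9), we use:
P(1 < X ≤ 9) = P(X ≤ 9) - P(X ≤ 1)
                 = F(9) - F(1)
                 = 0.968643 - 0.008348
                 = 0.960295

So there's approximately a 96.0% chance that X falls in this range.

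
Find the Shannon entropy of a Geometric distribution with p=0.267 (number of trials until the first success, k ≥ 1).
2.1732 nats

We have X ~ Geometric(p=0.267) (number of trials until the first success, k ≥ 1).

The Shannon entropy measures the uncertainty or information content of the distribution.

For a Geometric distribution with p=0.267 (number of trials until the first success, k ≥ 1):
H(X) = 2.1732 nats

(In bits, this would be 3.1353 bits.)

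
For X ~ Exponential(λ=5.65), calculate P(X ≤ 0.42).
0.906799

We have X ~ Exponential(λ=5.65).

The CDF gives us P(X ≤ k).

Using the CDF:
P(X ≤ 0.42) = 0.906799

This means there's approximately a 90.7% chance that X is at most 0.42.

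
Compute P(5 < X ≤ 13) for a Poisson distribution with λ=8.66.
0.804046

We have X ~ Poisson(λ=8.66).

To find P(5 < X ≤ 13), we use:
P(5 < X ≤ 13) = P(X ≤ 13) - P(X ≤ 5)
                 = F(13) - F(5)
                 = 0.941998 - 0.137951
                 = 0.804046

So there's approximately a 80.4% chance that X falls in this range.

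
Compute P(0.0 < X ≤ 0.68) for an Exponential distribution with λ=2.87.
0.857953

We have X ~ Exponential(λ=2.87).

To find P(0.0 < X ≤ 0.68), we use:
P(0.0 < X ≤ 0.68) = P(X ≤ 0.68) - P(X ≤ 0.0)
                 = F(0.68) - F(0.0)
                 = 0.857953 - 0.000000
                 = 0.857953

So there's approximately a 85.8% chance that X falls in this range.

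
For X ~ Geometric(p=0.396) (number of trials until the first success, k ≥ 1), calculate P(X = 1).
0.396000

We have X ~ Geometric(p=0.396) (number of trials until the first success, k ≥ 1).

For a Geometric distribution, the PMF gives us the probability of each outcome.

Using the PMF formula:
P(X = 1) = 0.396000

Rounded to 4 decimal places: 0.3960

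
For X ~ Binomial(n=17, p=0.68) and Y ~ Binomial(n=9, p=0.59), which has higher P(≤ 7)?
Y has higher probability (P(Y ≤ 7) = 0.9372 > P(X ≤ 7) = 0.0204)

Compute P(≤ 7) for each distribution:

X ~ Binomial(n=17, p=0.68):
P(X ≤ 7) = 0.0204

Y ~ Binomial(n=9, p=0.59):
P(Y ≤ 7) = 0.9372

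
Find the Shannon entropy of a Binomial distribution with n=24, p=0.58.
2.3013 nats

We have X ~ Binomial(n=24, p=0.58).

The Shannon entropy measures the uncertainty or information content of the distribution.

For a Binomial distribution with n=24, p=0.58:
H(X) = 2.3013 nats

(In bits, this would be 3.3201 bits.)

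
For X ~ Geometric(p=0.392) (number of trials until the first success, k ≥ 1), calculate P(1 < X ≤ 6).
0.557485

We have X ~ Geometric(p=0.392) (number of trials until the first success, k ≥ 1).

To find P(1 < X ≤ 6), we use:
P(1 < X ≤ 6) = P(X ≤ 6) - P(X ≤ 1)
                 = F(6) - F(1)
                 = 0.949485 - 0.392000
                 = 0.557485

So there's approximately a 55.7% chance that X falls in this range.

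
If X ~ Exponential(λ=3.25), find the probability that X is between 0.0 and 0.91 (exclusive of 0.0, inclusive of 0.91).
0.948051

We have X ~ Exponential(λ=3.25).

To find P(0.0 < X ≤ 0.91), we use:
P(0.0 < X ≤ 0.91) = P(X ≤ 0.91) - P(X ≤ 0.0)
                 = F(0.91) - F(0.0)
                 = 0.948051 - 0.000000
                 = 0.948051

So there's approximately a 94.8% chance that X falls in this range.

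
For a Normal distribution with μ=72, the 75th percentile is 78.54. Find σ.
σ = 9.6962

For X ~ Normal(μ, σ), the p-th percentile satisfies x = μ + z_p × σ,
where z_p = Φ⁻¹(p) is the standard normal quantile.

Step 1: z_{0.75} = Φ⁻¹(0.75) = 0.6745

Step 2: Solve for σ:
78.54 = 72 + 0.6745 × σ
σ = (78.54 - 72) / 0.6745
σ = 6.54 / 0.6745
σ = 9.6962

Verification: μ + z × σ = 72 + 0.6745 × 9.6962 = 78.54 ✓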